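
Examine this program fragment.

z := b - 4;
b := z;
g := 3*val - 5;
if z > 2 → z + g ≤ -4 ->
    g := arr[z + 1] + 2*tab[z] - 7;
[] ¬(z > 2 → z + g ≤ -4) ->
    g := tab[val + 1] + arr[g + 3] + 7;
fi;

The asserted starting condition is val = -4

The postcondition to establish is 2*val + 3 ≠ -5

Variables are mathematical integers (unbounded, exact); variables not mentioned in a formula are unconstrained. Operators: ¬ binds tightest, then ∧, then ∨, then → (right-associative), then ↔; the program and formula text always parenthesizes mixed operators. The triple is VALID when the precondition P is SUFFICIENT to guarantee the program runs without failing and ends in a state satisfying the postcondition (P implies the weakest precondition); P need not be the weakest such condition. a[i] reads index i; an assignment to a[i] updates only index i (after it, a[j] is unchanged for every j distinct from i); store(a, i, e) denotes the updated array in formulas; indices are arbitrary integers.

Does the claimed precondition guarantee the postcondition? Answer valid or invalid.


Working backward. After the program, the postcondition 2*val + 3 ≠ -5 must hold; in canonical form it is 2*val ≠ -8.
Then branch requires 2*val ≠ -8; else branch requires 2*val ≠ -8.
Before the if: ((z > 2 → g + z ≤ -4) → 2*val ≠ -8) ∧ ((¬(z > 2 → g + z ≤ -4)) → 2*val ≠ -8)
Before g := 3*val - 5: ((z > 2 → 3*val + z ≤ 1) → 2*val ≠ -8) ∧ ((¬(z > 2 → 3*val + z ≤ 1)) → 2*val ≠ -8)
Before b := z: ((z > 2 → 3*val + z ≤ 1) → 2*val ≠ -8) ∧ ((¬(z > 2 → 3*val + z ≤ 1)) → 2*val ≠ -8)
Before z := b - 4: ((b > 6 → b + 3*val ≤ 5) → 2*val ≠ -8) ∧ ((¬(b > 6 → b + 3*val ≤ 5)) → 2*val ≠ -8)
The weakest precondition is ((b > 6 → b + 3*val ≤ 5) → 2*val ≠ -8) ∧ ((¬(b > 6 → b + 3*val ≤ 5)) → 2*val ≠ -8).
Check whether val = -4 implies it.
Countermodel: at the initial state b = 0, val = -4, the precondition holds but the weakest precondition fails.
Answer: invalid


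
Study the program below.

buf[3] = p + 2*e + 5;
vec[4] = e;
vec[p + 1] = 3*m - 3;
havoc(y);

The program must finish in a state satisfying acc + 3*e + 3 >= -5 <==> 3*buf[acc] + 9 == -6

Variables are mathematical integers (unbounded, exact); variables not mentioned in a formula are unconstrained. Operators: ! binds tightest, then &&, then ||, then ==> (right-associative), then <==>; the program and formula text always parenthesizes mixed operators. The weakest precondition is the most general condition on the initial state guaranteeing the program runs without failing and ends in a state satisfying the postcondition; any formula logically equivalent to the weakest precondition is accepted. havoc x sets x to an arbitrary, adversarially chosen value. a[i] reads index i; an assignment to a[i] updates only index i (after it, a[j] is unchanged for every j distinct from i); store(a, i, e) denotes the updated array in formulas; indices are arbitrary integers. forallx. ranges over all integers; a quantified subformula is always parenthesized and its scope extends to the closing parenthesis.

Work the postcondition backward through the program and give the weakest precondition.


Working backward. After the program, the postcondition acc + 3*e + 3 >= -5 <==> 3*buf[acc] + 9 == -6 must hold; in canonical form it is acc + 3*e >= -8 <==> 3*buf[acc] == -15.
Before havoc y: acc + 3*e >= -8 <==> 3*buf[acc] == -15
Before vec[p + 1] := 3*m - 3: acc + 3*e >= -8 <==> 3*buf[acc] == -15
Before vec[4] := e: acc + 3*e >= -8 <==> 3*buf[acc] == -15
Before buf[3] := p + 2*e + 5: acc + 3*e >= -8 <==> 3*store(buf, 3, 2*e + p + 5)[acc] == -15
Answer: WP = acc + 3*e >= -8 <==> 3*store(buf, 3, 2*e + p + 5)[acc] == -15


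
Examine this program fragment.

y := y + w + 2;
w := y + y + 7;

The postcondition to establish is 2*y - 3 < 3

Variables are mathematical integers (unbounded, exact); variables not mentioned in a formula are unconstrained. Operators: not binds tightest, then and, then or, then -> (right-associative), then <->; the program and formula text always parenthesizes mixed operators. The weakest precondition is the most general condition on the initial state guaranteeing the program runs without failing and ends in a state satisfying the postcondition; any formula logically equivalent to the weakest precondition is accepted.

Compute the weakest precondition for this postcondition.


Working backward. After the program, the postcondition 2*y - 3 < 3 must hold; in canonical form it is 2*y < 6.
Before w := y + y + 7: 2*y < 6
Before y := y + w + 2: 2*w + 2*y < 2
Answer: WP = 2*w + 2*y < 2


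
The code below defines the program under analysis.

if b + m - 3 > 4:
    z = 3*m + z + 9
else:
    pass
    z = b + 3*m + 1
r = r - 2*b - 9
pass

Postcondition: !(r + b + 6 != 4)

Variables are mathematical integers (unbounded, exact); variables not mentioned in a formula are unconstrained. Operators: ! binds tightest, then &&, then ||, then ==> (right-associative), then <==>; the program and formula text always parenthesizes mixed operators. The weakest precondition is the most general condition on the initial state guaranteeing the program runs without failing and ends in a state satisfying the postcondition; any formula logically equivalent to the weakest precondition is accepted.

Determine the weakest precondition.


Working backward. After the program, the postcondition !(r + b + 6 != 4) must hold; in canonical form it is !(b + r != -2).
Before skip: !(b + r != -2)
Before r := r - 2*b - 9: !(r != b + 7)
Then branch requires !(r != b + 7); else branch requires !(r != b + 7).
Before the if: (b + m > 7 ==> (!(r != b + 7))) && ((!(b + m > 7)) ==> (!(r != b + 7)))
Answer: WP = (b + m > 7 ==> (!(r != b + 7))) && ((!(b + m > 7)) ==> (!(r != b + 7)))


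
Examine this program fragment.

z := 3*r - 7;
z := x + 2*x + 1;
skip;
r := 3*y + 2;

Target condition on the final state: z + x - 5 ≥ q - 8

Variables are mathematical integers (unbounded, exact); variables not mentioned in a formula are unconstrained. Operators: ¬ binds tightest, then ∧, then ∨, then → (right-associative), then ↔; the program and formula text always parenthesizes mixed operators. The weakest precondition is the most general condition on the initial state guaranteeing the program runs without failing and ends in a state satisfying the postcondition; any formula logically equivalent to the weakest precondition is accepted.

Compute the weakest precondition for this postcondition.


Working backward. After the program, the postcondition z + x - 5 ≥ q - 8 must hold; in canonical form it is x + z ≥ q - 3.
Before r := 3*y + 2: x + z ≥ q - 3
Before skip: x + z ≥ q - 3
Before z := x + 2*x + 1: 4*x ≥ q - 4
Before z := 3*r - 7: 4*x ≥ q - 4
Answer: WP = 4*x ≥ q - 4


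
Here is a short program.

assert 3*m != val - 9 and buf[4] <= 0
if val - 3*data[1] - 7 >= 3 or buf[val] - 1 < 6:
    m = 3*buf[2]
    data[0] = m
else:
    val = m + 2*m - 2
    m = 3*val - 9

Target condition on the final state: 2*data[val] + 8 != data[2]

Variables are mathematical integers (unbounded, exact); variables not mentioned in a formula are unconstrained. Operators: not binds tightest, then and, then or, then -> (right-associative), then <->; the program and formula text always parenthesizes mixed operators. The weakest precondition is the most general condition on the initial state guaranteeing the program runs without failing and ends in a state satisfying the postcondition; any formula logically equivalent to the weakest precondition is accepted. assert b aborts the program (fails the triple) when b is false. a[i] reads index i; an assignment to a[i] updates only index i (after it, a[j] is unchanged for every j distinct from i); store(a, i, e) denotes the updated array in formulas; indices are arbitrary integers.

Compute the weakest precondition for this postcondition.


Working backward. After the program, the postcondition 2*data[val] + 8 != data[2] must hold; in canonical form it is 2*data[val] != data[2] - 8.
Then branch requires 2*store(data, 0, 3*buf[2])[val] != data[2] - 8; else branch requires 2*data[3*m - 2] != data[2] - 8.
Before the if: ((val >= 3*data[1] + 10 or buf[val] < 7) -> 2*store(data, 0, 3*buf[2])[val] != data[2] - 8) and ((not (val >= 3*data[1] + 10 or buf[val] < 7)) -> 2*data[3*m - 2] != data[2] - 8)
Before assert 3*m != val - 9 and buf[4] <= 0: 3*m != val - 9 and buf[4] <= 0 and ((val >= 3*data[1] + 10 or buf[val] < 7) -> 2*store(data, 0, 3*buf[2])[val] != data[2] - 8) and ((not (val >= 3*data[1] + 10 or buf[val] < 7)) -> 2*data[3*m - 2] != data[2] - 8)
Answer: WP = 3*m != val - 9 and buf[4] <= 0 and ((val >= 3*data[1] + 10 or buf[val] < 7) -> 2*store(data, 0, 3*buf[2])[val] != data[2] - 8) and ((not (val >= 3*data[1] + 10 or buf[val] < 7)) -> 2*data[3*m - 2] != data[2] - 8)


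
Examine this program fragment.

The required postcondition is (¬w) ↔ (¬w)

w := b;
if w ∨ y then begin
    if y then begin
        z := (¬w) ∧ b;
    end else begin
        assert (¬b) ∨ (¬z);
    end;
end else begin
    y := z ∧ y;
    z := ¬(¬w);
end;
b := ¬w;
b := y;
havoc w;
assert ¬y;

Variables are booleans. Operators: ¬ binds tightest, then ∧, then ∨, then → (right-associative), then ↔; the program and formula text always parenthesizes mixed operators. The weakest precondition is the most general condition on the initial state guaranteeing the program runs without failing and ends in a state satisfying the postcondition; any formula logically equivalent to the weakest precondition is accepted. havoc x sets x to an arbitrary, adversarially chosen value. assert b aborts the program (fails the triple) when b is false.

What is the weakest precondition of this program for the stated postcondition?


Working backward. After the program, the postcondition (¬w) ↔ (¬w) must hold; in canonical form it is true.
Before assert ¬y: ¬y
Before havoc w: ¬y
Before b := y: ¬y
Before b := ¬w: ¬y
Then branch requires (y → (¬y)) ∧ ((¬y) → (((¬b) ∨ (¬z)) ∧ (¬y))); else branch requires ¬(z ∧ y).
Before the if: ((w ∨ y) → ((y → (¬y)) ∧ ((¬y) → (((¬b) ∨ (¬z)) ∧ (¬y))))) ∧ ((¬(w ∨ y)) → (¬(z ∧ y)))
Before w := b: ((b ∨ y) → ((y → (¬y)) ∧ ((¬y) → (((¬b) ∨ (¬z)) ∧ (¬y))))) ∧ ((¬(b ∨ y)) → (¬(z ∧ y)))
Answer: WP = ((b ∨ y) → ((y → (¬y)) ∧ ((¬y) → (((¬b) ∨ (¬z)) ∧ (¬y))))) ∧ ((¬(b ∨ y)) → (¬(z ∧ y)))


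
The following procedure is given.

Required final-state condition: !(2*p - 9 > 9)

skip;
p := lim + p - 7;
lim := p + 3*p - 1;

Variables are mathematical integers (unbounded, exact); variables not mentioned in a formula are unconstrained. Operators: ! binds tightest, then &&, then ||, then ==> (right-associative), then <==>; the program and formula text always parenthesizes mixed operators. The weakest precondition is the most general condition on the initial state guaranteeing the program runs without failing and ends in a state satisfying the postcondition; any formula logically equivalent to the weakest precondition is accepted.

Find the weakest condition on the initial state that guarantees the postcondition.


Working backward. After the program, the postcondition !(2*p - 9 > 9) must hold; in canonical form it is !(2*p > 18).
Before lim := p + 3*p - 1: !(2*p > 18)
Before p := lim + p - 7: !(2*lim + 2*p > 32)
Before skip: !(2*lim + 2*p > 32)
Answer: WP = !(2*lim + 2*p > 32)


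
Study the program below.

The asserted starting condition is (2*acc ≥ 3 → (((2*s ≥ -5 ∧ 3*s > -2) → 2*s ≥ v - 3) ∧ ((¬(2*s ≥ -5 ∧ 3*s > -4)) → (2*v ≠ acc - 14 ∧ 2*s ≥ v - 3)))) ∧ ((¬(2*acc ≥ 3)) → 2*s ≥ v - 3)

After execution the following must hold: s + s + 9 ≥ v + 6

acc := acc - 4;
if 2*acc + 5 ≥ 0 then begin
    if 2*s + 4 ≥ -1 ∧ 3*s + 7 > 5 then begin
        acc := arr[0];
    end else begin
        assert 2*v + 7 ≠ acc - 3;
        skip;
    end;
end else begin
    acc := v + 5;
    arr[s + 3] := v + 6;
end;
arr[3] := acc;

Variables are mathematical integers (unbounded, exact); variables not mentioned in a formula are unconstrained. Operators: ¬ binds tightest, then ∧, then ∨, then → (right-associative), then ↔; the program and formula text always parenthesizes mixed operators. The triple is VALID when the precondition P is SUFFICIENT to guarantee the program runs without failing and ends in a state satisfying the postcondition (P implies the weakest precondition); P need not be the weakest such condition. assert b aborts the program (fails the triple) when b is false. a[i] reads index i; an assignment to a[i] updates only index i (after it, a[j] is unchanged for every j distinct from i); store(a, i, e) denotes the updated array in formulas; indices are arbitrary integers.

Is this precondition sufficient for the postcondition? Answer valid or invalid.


Working backward. After the program, the postcondition s + s + 9 ≥ v + 6 must hold; in canonical form it is 2*s ≥ v - 3.
Before arr[3] := acc: 2*s ≥ v - 3
Then branch requires ((2*s ≥ -5 ∧ 3*s > -2) → 2*s ≥ v - 3) ∧ ((¬(2*s ≥ -5 ∧ 3*s > -2)) → (2*v ≠ acc - 10 ∧ 2*s ≥ v - 3)); else branch requires 2*s ≥ v - 3.
Before the if: (2*acc ≥ -5 → (((2*s ≥ -5 ∧ 3*s > -2) → 2*s ≥ v - 3) ∧ ((¬(2*s ≥ -5 ∧ 3*s > -2)) → (2*v ≠ acc - 10 ∧ 2*s ≥ v - 3)))) ∧ ((¬(2*acc ≥ -5)) → 2*s ≥ v - 3)
Before acc := acc - 4: (2*acc ≥ 3 → (((2*s ≥ -5 ∧ 3*s > -2) → 2*s ≥ v - 3) ∧ ((¬(2*s ≥ -5 ∧ 3*s > -2)) → (2*v ≠ acc - 14 ∧ 2*s ≥ v - 3)))) ∧ ((¬(2*acc ≥ 3)) → 2*s ≥ v - 3)
The weakest precondition is (2*acc ≥ 3 → (((2*s ≥ -5 ∧ 3*s > -2) → 2*s ≥ v - 3) ∧ ((¬(2*s ≥ -5 ∧ 3*s > -2)) → (2*v ≠ acc - 14 ∧ 2*s ≥ v - 3)))) ∧ ((¬(2*acc ≥ 3)) → 2*s ≥ v - 3).
Check whether (2*acc ≥ 3 → (((2*s ≥ -5 ∧ 3*s > -2) → 2*s ≥ v - 3) ∧ ((¬(2*s ≥ -5 ∧ 3*s > -4)) → (2*v ≠ acc - 14 ∧ 2*s ≥ v - 3)))) ∧ ((¬(2*acc ≥ 3)) → 2*s ≥ v - 3) implies it.
Countermodel: at the initial state acc = 19, s = -1, v = 2, the precondition holds but the weakest precondition fails.
Answer: invalid


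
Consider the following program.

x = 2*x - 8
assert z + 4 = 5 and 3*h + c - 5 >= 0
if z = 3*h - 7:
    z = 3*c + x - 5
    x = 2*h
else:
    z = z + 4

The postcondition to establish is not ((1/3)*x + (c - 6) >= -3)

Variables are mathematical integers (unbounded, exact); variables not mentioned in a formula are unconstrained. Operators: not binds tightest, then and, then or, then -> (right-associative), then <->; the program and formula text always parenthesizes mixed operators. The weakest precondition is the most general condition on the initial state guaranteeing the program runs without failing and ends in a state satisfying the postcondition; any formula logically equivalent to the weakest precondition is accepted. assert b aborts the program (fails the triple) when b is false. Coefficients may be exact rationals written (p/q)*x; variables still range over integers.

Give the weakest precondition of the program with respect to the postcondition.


Working backward. After the program, the postcondition not ((1/3)*x + (c - 6) >= -3) must hold; in canonical form it is not (c + (1/3)*x >= 3).
Then branch requires not (c + (2/3)*h >= 3); else branch requires not (c + (1/3)*x >= 3).
Before the if: (z = 3*h - 7 -> (not (c + (2/3)*h >= 3))) and ((not (z = 3*h - 7)) -> (not (c + (1/3)*x >= 3)))
Before assert z + 4 = 5 and 3*h + c - 5 >= 0: z = 1 and c + 3*h >= 5 and (z = 3*h - 7 -> (not (c + (2/3)*h >= 3))) and ((not (z = 3*h - 7)) -> (not (c + (1/3)*x >= 3)))
Before x := 2*x - 8: z = 1 and c + 3*h >= 5 and (z = 3*h - 7 -> (not (c + (2/3)*h >= 3))) and ((not (z = 3*h - 7)) -> (not (c + (2/3)*x >= 17/3)))
Answer: WP = z = 1 and c + 3*h >= 5 and (z = 3*h - 7 -> (not (c + (2/3)*h >= 3))) and ((not (z = 3*h - 7)) -> (not (c + (2/3)*x >= 17/3)))


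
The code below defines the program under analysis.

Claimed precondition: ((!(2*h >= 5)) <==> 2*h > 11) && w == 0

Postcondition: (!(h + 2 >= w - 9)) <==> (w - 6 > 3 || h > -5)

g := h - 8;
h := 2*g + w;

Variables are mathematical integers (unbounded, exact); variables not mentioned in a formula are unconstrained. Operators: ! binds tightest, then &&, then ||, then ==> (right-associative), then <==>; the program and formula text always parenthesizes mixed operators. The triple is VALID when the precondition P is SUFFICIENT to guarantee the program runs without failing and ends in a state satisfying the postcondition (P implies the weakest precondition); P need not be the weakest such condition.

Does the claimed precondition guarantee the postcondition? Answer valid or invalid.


Working backward. After the program, the postcondition (!(h + 2 >= w - 9)) <==> (w - 6 > 3 || h > -5) must hold; in canonical form it is (!(h >= w - 11)) <==> (w > 9 || h > -5).
Before h := 2*g + w: (!(2*g >= -11)) <==> (w > 9 || 2*g + w > -5)
Before g := h - 8: (!(2*h >= 5)) <==> (w > 9 || 2*h + w > 11)
The weakest precondition is (!(2*h >= 5)) <==> (w > 9 || 2*h + w > 11).
Check whether ((!(2*h >= 5)) <==> 2*h > 11) && w == 0 implies it.
Every state satisfying the precondition satisfies the weakest precondition: the implication holds.
Answer: valid


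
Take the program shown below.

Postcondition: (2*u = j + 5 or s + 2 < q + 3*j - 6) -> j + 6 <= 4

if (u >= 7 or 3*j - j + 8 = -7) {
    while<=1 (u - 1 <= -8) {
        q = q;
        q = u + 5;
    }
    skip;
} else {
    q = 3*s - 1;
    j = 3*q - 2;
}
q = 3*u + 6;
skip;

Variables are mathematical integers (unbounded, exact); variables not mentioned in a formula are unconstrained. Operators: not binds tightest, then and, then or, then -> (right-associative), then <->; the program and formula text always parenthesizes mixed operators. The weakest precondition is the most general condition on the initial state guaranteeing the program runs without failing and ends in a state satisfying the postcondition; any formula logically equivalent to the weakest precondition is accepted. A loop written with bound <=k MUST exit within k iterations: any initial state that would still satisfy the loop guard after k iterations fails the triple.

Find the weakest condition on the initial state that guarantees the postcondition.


Working backward. After the program, the postcondition (2*u = j + 5 or s + 2 < q + 3*j - 6) -> j + 6 <= 4 must hold; in canonical form it is (2*u = j + 5 or s < 3*j + q - 8) -> j <= -2.
Before skip: (2*u = j + 5 or s < 3*j + q - 8) -> j <= -2
Before q := 3*u + 6: (2*u = j + 5 or s < 3*j + 3*u - 2) -> j <= -2
Then branch requires (u <= -7 -> ((not (u <= -7)) and ((2*u = j + 5 or s < 3*j + 3*u - 2) -> j <= -2))) and ((not (u <= -7)) -> ((2*u = j + 5 or s < 3*j + 3*u - 2) -> j <= -2)); else branch requires (2*u = 9*s or 26*s + 3*u > 17) -> 9*s <= 3.
Before the if: ((u >= 7 or 2*j = -15) -> ((u <= -7 -> ((not (u <= -7)) and ((2*u = j + 5 or s < 3*j + 3*u - 2) -> j <= -2))) and ((not (u <= -7)) -> ((2*u = j + 5 or s < 3*j + 3*u - 2) -> j <= -2)))) and ((not (u >= 7 or 2*j = -15)) -> ((2*u = 9*s or 26*s + 3*u > 17) -> 9*s <= 3))
Answer: WP = ((u >= 7 or 2*j = -15) -> ((u <= -7 -> ((not (u <= -7)) and ((2*u = j + 5 or s < 3*j + 3*u - 2) -> j <= -2))) and ((not (u <= -7)) -> ((2*u = j + 5 or s < 3*j + 3*u - 2) -> j <= -2)))) and ((not (u >= 7 or 2*j = -15)) -> ((2*u = 9*s or 26*s + 3*u > 17) -> 9*s <= 3))


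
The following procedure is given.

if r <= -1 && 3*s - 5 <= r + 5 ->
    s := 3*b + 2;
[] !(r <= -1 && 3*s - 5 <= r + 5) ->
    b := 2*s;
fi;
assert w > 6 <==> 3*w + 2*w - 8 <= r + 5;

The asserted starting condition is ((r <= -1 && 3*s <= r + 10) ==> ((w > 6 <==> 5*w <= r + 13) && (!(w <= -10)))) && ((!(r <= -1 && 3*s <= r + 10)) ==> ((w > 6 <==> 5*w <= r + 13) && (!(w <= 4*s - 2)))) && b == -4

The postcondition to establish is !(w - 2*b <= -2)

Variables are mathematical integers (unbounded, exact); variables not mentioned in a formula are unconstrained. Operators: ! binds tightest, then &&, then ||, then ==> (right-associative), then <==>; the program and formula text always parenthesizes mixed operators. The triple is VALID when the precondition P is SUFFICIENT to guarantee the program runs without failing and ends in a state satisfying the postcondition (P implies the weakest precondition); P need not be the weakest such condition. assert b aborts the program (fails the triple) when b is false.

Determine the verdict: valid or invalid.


Working backward. After the program, the postcondition !(w - 2*b <= -2) must hold; in canonical form it is !(w <= 2*b - 2).
Before assert w > 6 <==> 3*w + 2*w - 8 <= r + 5: (w > 6 <==> 5*w <= r + 13) && (!(w <= 2*b - 2))
Then branch requires (w > 6 <==> 5*w <= r + 13) && (!(w <= 2*b - 2)); else branch requires (w > 6 <==> 5*w <= r + 13) && (!(w <= 4*s - 2)).
Before the if: ((r <= -1 && 3*s <= r + 10) ==> ((w > 6 <==> 5*w <= r + 13) && (!(w <= 2*b - 2)))) && ((!(r <= -1 && 3*s <= r + 10)) ==> ((w > 6 <==> 5*w <= r + 13) && (!(w <= 4*s - 2))))
The weakest precondition is ((r <= -1 && 3*s <= r + 10) ==> ((w > 6 <==> 5*w <= r + 13) && (!(w <= 2*b - 2)))) && ((!(r <= -1 && 3*s <= r + 10)) ==> ((w > 6 <==> 5*w <= r + 13) && (!(w <= 4*s - 2)))).
Check whether ((r <= -1 && 3*s <= r + 10) ==> ((w > 6 <==> 5*w <= r + 13) && (!(w <= -10)))) && ((!(r <= -1 && 3*s <= r + 10)) ==> ((w > 6 <==> 5*w <= r + 13) && (!(w <= 4*s - 2)))) && b == -4 implies it.
Every state satisfying the precondition satisfies the weakest precondition: the implication holds.
Answer: valid


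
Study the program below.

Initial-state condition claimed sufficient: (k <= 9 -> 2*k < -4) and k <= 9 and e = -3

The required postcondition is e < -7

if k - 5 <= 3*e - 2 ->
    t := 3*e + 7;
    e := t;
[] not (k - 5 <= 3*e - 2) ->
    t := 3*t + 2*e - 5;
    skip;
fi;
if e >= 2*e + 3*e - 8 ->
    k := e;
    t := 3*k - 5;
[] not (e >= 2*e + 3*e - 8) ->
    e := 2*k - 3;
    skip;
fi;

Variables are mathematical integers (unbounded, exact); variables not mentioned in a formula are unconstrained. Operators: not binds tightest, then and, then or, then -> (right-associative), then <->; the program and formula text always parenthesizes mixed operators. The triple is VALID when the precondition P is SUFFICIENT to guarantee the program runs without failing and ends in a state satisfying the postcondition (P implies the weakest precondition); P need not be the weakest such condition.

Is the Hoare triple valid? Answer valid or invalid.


Working backward. After the program, e < -7 must hold.
Then branch requires e < -7; else branch requires 2*k < -4.
Before the if: (4*e <= 8 -> e < -7) and ((not (4*e <= 8)) -> 2*k < -4)
Then branch requires (12*e <= -20 -> 3*e < -14) and ((not (12*e <= -20)) -> 2*k < -4); else branch requires (4*e <= 8 -> e < -7) and ((not (4*e <= 8)) -> 2*k < -4).
Before the if: (k <= 3*e + 3 -> ((12*e <= -20 -> 3*e < -14) and ((not (12*e <= -20)) -> 2*k < -4))) and ((not (k <= 3*e + 3)) -> ((4*e <= 8 -> e < -7) and ((not (4*e <= 8)) -> 2*k < -4)))
The weakest precondition is (k <= 3*e + 3 -> ((12*e <= -20 -> 3*e < -14) and ((not (12*e <= -20)) -> 2*k < -4))) and ((not (k <= 3*e + 3)) -> ((4*e <= 8 -> e < -7) and ((not (4*e <= 8)) -> 2*k < -4))).
Check whether (k <= 9 -> 2*k < -4) and k <= 9 and e = -3 implies it.
Countermodel: at the initial state e = -3, k = -3, the precondition holds but the weakest precondition fails.
Answer: invalid


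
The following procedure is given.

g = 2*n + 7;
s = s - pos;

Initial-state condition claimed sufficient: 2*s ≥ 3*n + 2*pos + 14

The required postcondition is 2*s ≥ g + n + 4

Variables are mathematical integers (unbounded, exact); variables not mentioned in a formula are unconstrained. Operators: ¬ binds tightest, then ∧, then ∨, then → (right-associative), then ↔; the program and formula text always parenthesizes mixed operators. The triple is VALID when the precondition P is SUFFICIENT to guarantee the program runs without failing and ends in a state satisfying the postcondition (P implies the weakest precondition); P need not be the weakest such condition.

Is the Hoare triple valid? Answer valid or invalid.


Working backward. After the program, 2*s ≥ g + n + 4 must hold.
Before s := s - pos: 2*s ≥ g + n + 2*pos + 4
Before g := 2*n + 7: 2*s ≥ 3*n + 2*pos + 11
The weakest precondition is 2*s ≥ 3*n + 2*pos + 11.
Check whether 2*s ≥ 3*n + 2*pos + 14 implies it.
Every state satisfying the precondition satisfies the weakest precondition: the implication holds.
Answer: valid


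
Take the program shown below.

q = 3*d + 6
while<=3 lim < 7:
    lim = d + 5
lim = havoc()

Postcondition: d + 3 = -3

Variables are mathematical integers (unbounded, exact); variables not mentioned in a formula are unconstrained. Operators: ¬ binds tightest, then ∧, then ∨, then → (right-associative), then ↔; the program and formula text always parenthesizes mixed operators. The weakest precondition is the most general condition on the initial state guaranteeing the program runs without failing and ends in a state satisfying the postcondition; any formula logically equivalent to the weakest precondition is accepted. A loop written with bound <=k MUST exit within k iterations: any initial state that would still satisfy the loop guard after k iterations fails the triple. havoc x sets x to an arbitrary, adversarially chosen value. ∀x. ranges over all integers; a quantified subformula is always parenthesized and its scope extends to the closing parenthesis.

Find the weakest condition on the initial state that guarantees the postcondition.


Working backward. After the program, the postcondition d + 3 = -3 must hold; in canonical form it is d = -6.
Before havoc lim: d = -6
Before the loop (bound <=3), unroll the exhaustion recursion (WP_0 = exit-now case; WP_j = one more guarded iteration, up to j = 3):
  WP_0: (¬(lim < 7)) ∧ d = -6
  WP_1: (lim < 7 → ((¬(d < 2)) ∧ d = -6)) ∧ ((¬(lim < 7)) → d = -6)
  WP_2: (lim < 7 → ((d < 2 → ((¬(d < 2)) ∧ d = -6)) ∧ ((¬(d < 2)) → d = -6))) ∧ ((¬(lim < 7)) → d = -6)
  WP_3: (lim < 7 → ((d < 2 → ((d < 2 → ((¬(d < 2)) ∧ d = -6)) ∧ ((¬(d < 2)) → d = -6))) ∧ ((¬(d < 2)) → d = -6))) ∧ ((¬(lim < 7)) → d = -6)
So before the loop: (lim < 7 → ((d < 2 → ((d < 2 → ((¬(d < 2)) ∧ d = -6)) ∧ ((¬(d < 2)) → d = -6))) ∧ ((¬(d < 2)) → d = -6))) ∧ ((¬(lim < 7)) → d = -6)
Before q := 3*d + 6: (lim < 7 → ((d < 2 → ((d < 2 → ((¬(d < 2)) ∧ d = -6)) ∧ ((¬(d < 2)) → d = -6))) ∧ ((¬(d < 2)) → d = -6))) ∧ ((¬(lim < 7)) → d = -6)
Answer: WP = (lim < 7 → ((d < 2 → ((d < 2 → ((¬(d < 2)) ∧ d = -6)) ∧ ((¬(d < 2)) → d = -6))) ∧ ((¬(d < 2)) → d = -6))) ∧ ((¬(lim < 7)) → d = -6)


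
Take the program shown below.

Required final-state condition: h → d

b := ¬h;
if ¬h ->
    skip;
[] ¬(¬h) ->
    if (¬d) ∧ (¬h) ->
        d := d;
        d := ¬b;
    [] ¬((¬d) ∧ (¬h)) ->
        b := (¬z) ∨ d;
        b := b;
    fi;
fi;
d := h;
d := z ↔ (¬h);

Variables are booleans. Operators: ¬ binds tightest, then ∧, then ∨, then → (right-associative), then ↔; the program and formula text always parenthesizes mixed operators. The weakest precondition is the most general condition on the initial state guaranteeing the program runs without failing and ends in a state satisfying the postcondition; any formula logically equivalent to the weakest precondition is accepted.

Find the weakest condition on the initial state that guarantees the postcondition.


Working backward. After the program, h → d must hold.
Before d := z ↔ (¬h): h → (z ↔ (¬h))
Before d := h: h → (z ↔ (¬h))
Then branch requires h → (z ↔ (¬h)); else branch requires (((¬d) ∧ (¬h)) → (h → (z ↔ (¬h)))) ∧ ((¬((¬d) ∧ (¬h))) → (h → (z ↔ (¬h)))).
Before the if: ((¬h) → (h → (z ↔ (¬h)))) ∧ (h → ((((¬d) ∧ (¬h)) → (h → (z ↔ (¬h)))) ∧ ((¬((¬d) ∧ (¬h))) → (h → (z ↔ (¬h))))))
Before b := ¬h: ((¬h) → (h → (z ↔ (¬h)))) ∧ (h → ((((¬d) ∧ (¬h)) → (h → (z ↔ (¬h)))) ∧ ((¬((¬d) ∧ (¬h))) → (h → (z ↔ (¬h))))))
Answer: WP = ((¬h) → (h → (z ↔ (¬h)))) ∧ (h → ((((¬d) ∧ (¬h)) → (h → (z ↔ (¬h)))) ∧ ((¬((¬d) ∧ (¬h))) → (h → (z ↔ (¬h))))))


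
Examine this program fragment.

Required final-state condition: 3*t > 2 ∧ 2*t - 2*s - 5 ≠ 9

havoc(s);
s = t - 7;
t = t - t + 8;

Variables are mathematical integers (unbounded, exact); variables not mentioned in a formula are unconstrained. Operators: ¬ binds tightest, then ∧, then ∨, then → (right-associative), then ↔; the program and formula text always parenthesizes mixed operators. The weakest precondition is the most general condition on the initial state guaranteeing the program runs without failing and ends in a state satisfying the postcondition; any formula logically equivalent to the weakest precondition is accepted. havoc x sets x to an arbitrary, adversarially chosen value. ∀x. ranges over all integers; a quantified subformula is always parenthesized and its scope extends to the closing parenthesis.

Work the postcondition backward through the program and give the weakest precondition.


Working backward. After the program, the postcondition 3*t > 2 ∧ 2*t - 2*s - 5 ≠ 9 must hold; in canonical form it is 3*t > 2 ∧ 2*t ≠ 2*s + 14.
Before t := t - t + 8: 2*s ≠ 2
Before s := t - 7: 2*t ≠ 16
Before havoc s: 2*t ≠ 16
Answer: WP = 2*t ≠ 16


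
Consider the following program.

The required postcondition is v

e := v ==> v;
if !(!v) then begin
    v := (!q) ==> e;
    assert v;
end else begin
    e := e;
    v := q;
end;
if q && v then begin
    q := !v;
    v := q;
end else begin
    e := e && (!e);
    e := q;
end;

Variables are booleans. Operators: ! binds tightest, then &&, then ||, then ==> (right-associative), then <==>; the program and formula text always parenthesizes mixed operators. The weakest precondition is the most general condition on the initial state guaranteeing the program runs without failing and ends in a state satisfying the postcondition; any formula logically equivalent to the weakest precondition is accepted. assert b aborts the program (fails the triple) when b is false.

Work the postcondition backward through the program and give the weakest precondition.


Working backward. After the program, v must hold.
Then branch requires !v; else branch requires v.
Before the if: ((q && v) ==> (!v)) && ((!(q && v)) ==> v)
Then branch requires ((!q) ==> e) && ((q && ((!q) ==> e)) ==> (!((!q) ==> e))) && ((!(q && ((!q) ==> e))) ==> ((!q) ==> e)); else branch requires (q ==> (!q)) && ((!q) ==> q).
Before the if: (v ==> (((!q) ==> e) && ((q && ((!q) ==> e)) ==> (!((!q) ==> e))) && ((!(q && ((!q) ==> e))) ==> ((!q) ==> e)))) && ((!v) ==> ((q ==> (!q)) && ((!q) ==> q)))
Before e := v ==> v: (v ==> (!q)) && ((!v) ==> ((q ==> (!q)) && ((!q) ==> q)))
Answer: WP = (v ==> (!q)) && ((!v) ==> ((q ==> (!q)) && ((!q) ==> q)))


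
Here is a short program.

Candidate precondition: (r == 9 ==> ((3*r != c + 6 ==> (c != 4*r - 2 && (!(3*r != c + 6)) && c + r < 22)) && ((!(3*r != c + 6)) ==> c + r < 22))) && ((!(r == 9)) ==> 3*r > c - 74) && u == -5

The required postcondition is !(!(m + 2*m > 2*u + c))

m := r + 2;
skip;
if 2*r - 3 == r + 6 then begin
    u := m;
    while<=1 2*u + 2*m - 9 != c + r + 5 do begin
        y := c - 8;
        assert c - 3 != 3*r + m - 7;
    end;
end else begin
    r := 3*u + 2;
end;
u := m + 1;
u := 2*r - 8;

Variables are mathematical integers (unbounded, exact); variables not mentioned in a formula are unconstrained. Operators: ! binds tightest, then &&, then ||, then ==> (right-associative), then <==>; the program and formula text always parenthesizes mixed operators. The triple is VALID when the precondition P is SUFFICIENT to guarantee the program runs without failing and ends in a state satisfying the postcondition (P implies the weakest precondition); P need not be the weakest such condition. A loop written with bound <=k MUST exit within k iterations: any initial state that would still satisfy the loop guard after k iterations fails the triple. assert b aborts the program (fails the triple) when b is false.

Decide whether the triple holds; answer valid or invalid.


Working backward. After the program, the postcondition !(!(m + 2*m > 2*u + c)) must hold; in canonical form it is 3*m > c + 2*u.
Before u := 2*r - 8: 3*m > c + 4*r - 16
Before u := m + 1: 3*m > c + 4*r - 16
Then branch requires (4*m != c + r + 14 ==> (c != m + 3*r - 4 && (!(4*m != c + r + 14)) && 3*m > c + 4*r - 16)) && ((!(4*m != c + r + 14)) ==> 3*m > c + 4*r - 16); else branch requires 3*m > c + 12*u - 8.
Before the if: (r == 9 ==> ((4*m != c + r + 14 ==> (c != m + 3*r - 4 && (!(4*m != c + r + 14)) && 3*m > c + 4*r - 16)) && ((!(4*m != c + r + 14)) ==> 3*m > c + 4*r - 16))) && ((!(r == 9)) ==> 3*m > c + 12*u - 8)
Before skip: (r == 9 ==> ((4*m != c + r + 14 ==> (c != m + 3*r - 4 && (!(4*m != c + r + 14)) && 3*m > c + 4*r - 16)) && ((!(4*m != c + r + 14)) ==> 3*m > c + 4*r - 16))) && ((!(r == 9)) ==> 3*m > c + 12*u - 8)
Before m := r + 2: (r == 9 ==> ((3*r != c + 6 ==> (c != 4*r - 2 && (!(3*r != c + 6)) && c + r < 22)) && ((!(3*r != c + 6)) ==> c + r < 22))) && ((!(r == 9)) ==> 3*r > c + 12*u - 14)
The weakest precondition is (r == 9 ==> ((3*r != c + 6 ==> (c != 4*r - 2 && (!(3*r != c + 6)) && c + r < 22)) && ((!(3*r != c + 6)) ==> c + r < 22))) && ((!(r == 9)) ==> 3*r > c + 12*u - 14).
Check whether (r == 9 ==> ((3*r != c + 6 ==> (c != 4*r - 2 && (!(3*r != c + 6)) && c + r < 22)) && ((!(3*r != c + 6)) ==> c + r < 22))) && ((!(r == 9)) ==> 3*r > c - 74) && u == -5 implies it.
Every state satisfying the precondition satisfies the weakest precondition: the implication holds.
Answer: valid


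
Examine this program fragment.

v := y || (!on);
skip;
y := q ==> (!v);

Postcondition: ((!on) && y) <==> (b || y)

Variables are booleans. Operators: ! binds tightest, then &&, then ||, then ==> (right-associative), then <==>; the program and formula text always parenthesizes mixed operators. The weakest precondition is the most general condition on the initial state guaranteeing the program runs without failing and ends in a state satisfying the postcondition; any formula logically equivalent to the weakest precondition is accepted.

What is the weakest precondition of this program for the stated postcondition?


Working backward. After the program, ((!on) && y) <==> (b || y) must hold.
Before y := q ==> (!v): ((!on) && (q ==> (!v))) <==> (b || (q ==> (!v)))
Before skip: ((!on) && (q ==> (!v))) <==> (b || (q ==> (!v)))
Before v := y || (!on): ((!on) && (q ==> (!(y || (!on))))) <==> (b || (q ==> (!(y || (!on)))))
Answer: WP = ((!on) && (q ==> (!(y || (!on))))) <==> (b || (q ==> (!(y || (!on)))))


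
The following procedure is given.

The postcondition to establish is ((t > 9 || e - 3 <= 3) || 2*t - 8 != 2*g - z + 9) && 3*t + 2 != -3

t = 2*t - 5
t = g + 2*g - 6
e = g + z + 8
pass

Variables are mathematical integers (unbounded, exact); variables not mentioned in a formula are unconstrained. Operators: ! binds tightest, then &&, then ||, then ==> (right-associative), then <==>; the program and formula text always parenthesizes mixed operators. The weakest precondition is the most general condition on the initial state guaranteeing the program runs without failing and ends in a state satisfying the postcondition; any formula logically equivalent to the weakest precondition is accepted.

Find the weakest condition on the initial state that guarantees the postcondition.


Working backward. After the program, the postcondition ((t > 9 || e - 3 <= 3) || 2*t - 8 != 2*g - z + 9) && 3*t + 2 != -3 must hold; in canonical form it is (t > 9 || e <= 6 || 2*t + z != 2*g + 17) && 3*t != -5.
Before skip: (t > 9 || e <= 6 || 2*t + z != 2*g + 17) && 3*t != -5
Before e := g + z + 8: (t > 9 || g + z <= -2 || 2*t + z != 2*g + 17) && 3*t != -5
Before t := g + 2*g - 6: (3*g > 15 || g + z <= -2 || 4*g + z != 29) && 9*g != 13
Before t := 2*t - 5: (3*g > 15 || g + z <= -2 || 4*g + z != 29) && 9*g != 13
Answer: WP = (3*g > 15 || g + z <= -2 || 4*g + z != 29) && 9*g != 13


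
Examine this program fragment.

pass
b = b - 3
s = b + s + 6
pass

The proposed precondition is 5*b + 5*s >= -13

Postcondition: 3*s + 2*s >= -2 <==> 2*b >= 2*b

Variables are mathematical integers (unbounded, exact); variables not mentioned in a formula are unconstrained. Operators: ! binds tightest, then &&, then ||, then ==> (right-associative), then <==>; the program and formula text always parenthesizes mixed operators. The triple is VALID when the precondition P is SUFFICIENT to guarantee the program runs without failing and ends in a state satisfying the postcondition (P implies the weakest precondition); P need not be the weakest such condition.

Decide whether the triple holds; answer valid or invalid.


Working backward. After the program, the postcondition 3*s + 2*s >= -2 <==> 2*b >= 2*b must hold; in canonical form it is 5*s >= -2.
Before skip: 5*s >= -2
Before s := b + s + 6: 5*b + 5*s >= -32
Before b := b - 3: 5*b + 5*s >= -17
Before skip: 5*b + 5*s >= -17
The weakest precondition is 5*b + 5*s >= -17.
Check whether 5*b + 5*s >= -13 implies it.
Every state satisfying the precondition satisfies the weakest precondition: the implication holds.
Answer: valid


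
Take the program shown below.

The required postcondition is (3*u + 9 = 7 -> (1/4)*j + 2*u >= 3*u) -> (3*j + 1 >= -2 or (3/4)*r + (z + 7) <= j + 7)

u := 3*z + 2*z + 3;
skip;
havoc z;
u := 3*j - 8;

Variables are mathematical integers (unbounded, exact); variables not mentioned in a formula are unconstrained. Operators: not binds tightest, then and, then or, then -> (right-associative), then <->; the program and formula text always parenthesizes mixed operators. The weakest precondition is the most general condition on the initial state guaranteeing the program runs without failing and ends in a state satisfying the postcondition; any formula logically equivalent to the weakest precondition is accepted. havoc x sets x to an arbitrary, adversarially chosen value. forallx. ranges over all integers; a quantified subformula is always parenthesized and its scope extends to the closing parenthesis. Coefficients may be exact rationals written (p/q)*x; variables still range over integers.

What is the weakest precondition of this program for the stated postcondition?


Working backward. After the program, the postcondition (3*u + 9 = 7 -> (1/4)*j + 2*u >= 3*u) -> (3*j + 1 >= -2 or (3/4)*r + (z + 7) <= j + 7) must hold; in canonical form it is (3*u = -2 -> (1/4)*j >= u) -> (3*j >= -3 or (3/4)*r + z <= j).
Before u := 3*j - 8: (9*j = 22 -> (11/4)*j <= 8) -> (3*j >= -3 or (3/4)*r + z <= j)
Before havoc z: forall z_1. ((9*j = 22 -> (11/4)*j <= 8) -> (3*j >= -3 or (3/4)*r + z_1 <= j))
Before skip: forall z_1. ((9*j = 22 -> (11/4)*j <= 8) -> (3*j >= -3 or (3/4)*r + z_1 <= j))
Before u := 3*z + 2*z + 3: forall z_1. ((9*j = 22 -> (11/4)*j <= 8) -> (3*j >= -3 or (3/4)*r + z_1 <= j))
Answer: WP = forall z_1. ((9*j = 22 -> (11/4)*j <= 8) -> (3*j >= -3 or (3/4)*r + z_1 <= j))


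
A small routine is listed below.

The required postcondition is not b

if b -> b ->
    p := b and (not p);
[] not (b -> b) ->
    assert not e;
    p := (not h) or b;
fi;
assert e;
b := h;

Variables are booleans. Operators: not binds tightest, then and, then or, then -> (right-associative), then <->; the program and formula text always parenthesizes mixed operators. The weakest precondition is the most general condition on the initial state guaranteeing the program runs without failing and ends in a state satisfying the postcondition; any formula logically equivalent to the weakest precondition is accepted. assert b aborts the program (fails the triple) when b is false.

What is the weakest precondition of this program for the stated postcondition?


Working backward. After the program, not b must hold.
Before b := h: not h
Before assert e: e and (not h)
Then branch requires e and (not h); else branch requires false.
Before the if: e and (not h)
Answer: WP = e and (not h)


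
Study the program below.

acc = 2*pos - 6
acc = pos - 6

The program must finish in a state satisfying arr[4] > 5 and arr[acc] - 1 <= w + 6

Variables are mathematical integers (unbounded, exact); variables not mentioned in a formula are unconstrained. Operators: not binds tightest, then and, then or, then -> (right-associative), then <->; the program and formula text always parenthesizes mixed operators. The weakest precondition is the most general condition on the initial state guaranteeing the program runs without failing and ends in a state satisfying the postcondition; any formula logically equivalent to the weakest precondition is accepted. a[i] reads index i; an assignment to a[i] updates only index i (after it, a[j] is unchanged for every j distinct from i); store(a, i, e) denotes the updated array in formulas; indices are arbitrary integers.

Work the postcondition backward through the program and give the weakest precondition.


Working backward. After the program, the postcondition arr[4] > 5 and arr[acc] - 1 <= w + 6 must hold; in canonical form it is arr[4] > 5 and arr[acc] <= w + 7.
Before acc := pos - 6: arr[4] > 5 and arr[pos - 6] <= w + 7
Before acc := 2*pos - 6: arr[4] > 5 and arr[pos - 6] <= w + 7
Answer: WP = arr[4] > 5 and arr[pos - 6] <= w + 7
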